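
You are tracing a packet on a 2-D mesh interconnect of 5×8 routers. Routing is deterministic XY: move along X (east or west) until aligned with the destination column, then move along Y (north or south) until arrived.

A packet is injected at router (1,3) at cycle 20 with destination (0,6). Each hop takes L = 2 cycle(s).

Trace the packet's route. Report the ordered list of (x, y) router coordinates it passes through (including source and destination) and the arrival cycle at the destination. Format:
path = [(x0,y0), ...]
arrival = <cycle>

  0. router=(1,3) cycle=20 (inject)
  1. router=(0,3) cycle=22 dir=W
  2. router=(0,4) cycle=24 dir=N
  3. router=(0,5) cycle=26 dir=N
  4. router=(0,6) cycle=28 dir=N

path = [(1,3), (0,3), (0,4), (0,5), (0,6)]
arrival = 28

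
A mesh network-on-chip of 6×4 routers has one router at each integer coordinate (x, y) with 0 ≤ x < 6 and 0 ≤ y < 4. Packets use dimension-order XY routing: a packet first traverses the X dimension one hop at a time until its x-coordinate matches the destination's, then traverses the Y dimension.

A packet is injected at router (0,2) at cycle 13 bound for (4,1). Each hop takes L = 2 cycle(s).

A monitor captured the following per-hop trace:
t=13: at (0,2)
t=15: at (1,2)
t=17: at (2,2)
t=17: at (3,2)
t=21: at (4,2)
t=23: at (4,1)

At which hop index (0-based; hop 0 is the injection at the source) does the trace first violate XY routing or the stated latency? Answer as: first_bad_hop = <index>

check 1→ d=(1,0) cyc+2: ok
check 2→ d=(1,0) cyc+2: ok
check 3→ d=(1,0) cyc+0: BAD: Δcyc=0≠L

first_bad_hop = 3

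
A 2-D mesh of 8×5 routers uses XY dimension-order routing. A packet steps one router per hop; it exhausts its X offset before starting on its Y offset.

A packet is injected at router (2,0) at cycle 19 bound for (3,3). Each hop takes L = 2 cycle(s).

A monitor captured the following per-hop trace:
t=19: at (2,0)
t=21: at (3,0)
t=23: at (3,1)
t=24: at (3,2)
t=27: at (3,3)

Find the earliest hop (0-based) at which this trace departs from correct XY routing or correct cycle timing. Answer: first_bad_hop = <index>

first_bad_hop = 3

  1: Δx=+1 Δy=+0 Δt=2 [ok]
  2: Δx=+0 Δy=+1 Δt=2 [ok]
  3: Δx=+0 Δy=+1 Δt=1 [BAD: Δcyc=1≠L]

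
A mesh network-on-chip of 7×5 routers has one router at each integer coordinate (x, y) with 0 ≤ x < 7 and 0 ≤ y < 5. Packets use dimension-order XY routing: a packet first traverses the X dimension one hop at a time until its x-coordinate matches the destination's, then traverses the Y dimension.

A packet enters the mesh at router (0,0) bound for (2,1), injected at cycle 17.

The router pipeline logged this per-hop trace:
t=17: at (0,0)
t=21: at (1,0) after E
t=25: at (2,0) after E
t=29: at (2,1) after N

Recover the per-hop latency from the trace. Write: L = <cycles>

From hop 0 (17) to hop 1 (21): +4 cycles.
Per-hop latency L = Δcyc = 4.

L = 4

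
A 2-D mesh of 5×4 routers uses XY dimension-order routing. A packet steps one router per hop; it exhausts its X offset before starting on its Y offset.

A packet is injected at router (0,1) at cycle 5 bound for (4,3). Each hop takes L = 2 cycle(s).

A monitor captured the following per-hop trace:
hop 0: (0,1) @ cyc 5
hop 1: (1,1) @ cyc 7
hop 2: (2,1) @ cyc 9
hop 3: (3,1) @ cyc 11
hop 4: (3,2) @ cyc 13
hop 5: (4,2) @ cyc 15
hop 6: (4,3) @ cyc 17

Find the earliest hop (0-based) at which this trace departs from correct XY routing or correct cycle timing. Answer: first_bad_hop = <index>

first_bad_hop = 4

check 1→ d=(1,0) cyc+2: ok
check 2→ d=(1,0) cyc+2: ok
check 3→ d=(1,0) cyc+2: ok
check 4→ d=(0,1) cyc+2: BAD: Y-move but x=3≠4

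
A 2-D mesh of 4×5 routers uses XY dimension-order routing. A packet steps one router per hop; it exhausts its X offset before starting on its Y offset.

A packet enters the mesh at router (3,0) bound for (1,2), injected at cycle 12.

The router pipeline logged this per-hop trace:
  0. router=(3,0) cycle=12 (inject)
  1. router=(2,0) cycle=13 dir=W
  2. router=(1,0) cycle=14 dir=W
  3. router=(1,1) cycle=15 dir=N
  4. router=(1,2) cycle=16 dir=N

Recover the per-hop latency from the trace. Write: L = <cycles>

Between hops 0 and 1 the cycle counter advances 13 − 12 = 1.
Per-hop latency L = Δcyc = 1.

L = 1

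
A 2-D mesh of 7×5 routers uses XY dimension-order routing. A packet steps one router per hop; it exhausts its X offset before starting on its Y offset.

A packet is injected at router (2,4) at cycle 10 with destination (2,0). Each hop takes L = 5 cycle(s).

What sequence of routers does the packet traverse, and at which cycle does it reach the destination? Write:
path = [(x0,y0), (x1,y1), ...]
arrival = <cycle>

src (2,4)  cyc=10
S→(2,3)  cyc=15
S→(2,2)  cyc=20
S→(2,1)  cyc=25
S→(2,0)  cyc=30

path = [(2,4), (2,3), (2,2), (2,1), (2,0)]
arrival = 30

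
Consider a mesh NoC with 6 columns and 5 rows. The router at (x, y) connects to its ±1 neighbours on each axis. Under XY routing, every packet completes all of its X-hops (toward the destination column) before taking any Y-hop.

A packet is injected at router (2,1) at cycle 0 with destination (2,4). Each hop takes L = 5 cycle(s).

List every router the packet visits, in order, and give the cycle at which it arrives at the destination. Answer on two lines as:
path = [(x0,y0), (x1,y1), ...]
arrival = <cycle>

path = [(2,1), (2,2), (2,3), (2,4)]
arrival = 15

  0. router=(2,1) cycle=0 (inject)
  1. router=(2,2) cycle=5 dir=N
  2. router=(2,3) cycle=10 dir=N
  3. router=(2,4) cycle=15 dir=N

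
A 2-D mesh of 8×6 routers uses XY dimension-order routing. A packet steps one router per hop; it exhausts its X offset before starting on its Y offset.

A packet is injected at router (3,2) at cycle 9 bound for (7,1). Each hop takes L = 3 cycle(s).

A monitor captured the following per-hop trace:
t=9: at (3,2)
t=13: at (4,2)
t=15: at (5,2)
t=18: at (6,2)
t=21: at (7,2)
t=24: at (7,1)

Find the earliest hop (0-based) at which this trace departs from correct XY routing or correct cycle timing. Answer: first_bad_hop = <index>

first_bad_hop = 1

  1: Δx=+1 Δy=+0 Δt=4 [BAD: Δcyc=4≠L]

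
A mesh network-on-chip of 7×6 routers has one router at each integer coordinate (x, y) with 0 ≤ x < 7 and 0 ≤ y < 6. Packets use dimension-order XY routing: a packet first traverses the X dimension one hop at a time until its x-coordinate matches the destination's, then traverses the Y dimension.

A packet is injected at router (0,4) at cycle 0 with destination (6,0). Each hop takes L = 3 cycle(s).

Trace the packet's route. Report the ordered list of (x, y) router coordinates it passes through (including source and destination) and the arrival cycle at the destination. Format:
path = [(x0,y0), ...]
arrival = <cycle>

[0] x=0 y=4 t=0
[1] x=1 y=4 t=3 →E
[2] x=2 y=4 t=6 →E
[3] x=3 y=4 t=9 →E
[4] x=4 y=4 t=12 →E
[5] x=5 y=4 t=15 →E
[6] x=6 y=4 t=18 →E
[7] x=6 y=3 t=21 →S
[8] x=6 y=2 t=24 →S
[9] x=6 y=1 t=27 →S
[10] x=6 y=0 t=30 →S

path = [(0,4), (1,4), (2,4), (3,4), (4,4), (5,4), (6,4), (6,3), (6,2), (6,1), (6,0)]
arrival = 30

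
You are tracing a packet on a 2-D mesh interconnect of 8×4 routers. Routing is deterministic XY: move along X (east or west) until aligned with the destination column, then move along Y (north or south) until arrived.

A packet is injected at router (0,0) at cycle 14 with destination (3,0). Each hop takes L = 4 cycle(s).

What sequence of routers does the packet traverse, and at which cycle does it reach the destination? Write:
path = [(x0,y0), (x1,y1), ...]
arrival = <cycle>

  0. router=(0,0) cycle=14 (inject)
  1. router=(1,0) cycle=18 dir=E
  2. router=(2,0) cycle=22 dir=E
  3. router=(3,0) cycle=26 dir=E

path = [(0,0), (1,0), (2,0), (3,0)]
arrival = 26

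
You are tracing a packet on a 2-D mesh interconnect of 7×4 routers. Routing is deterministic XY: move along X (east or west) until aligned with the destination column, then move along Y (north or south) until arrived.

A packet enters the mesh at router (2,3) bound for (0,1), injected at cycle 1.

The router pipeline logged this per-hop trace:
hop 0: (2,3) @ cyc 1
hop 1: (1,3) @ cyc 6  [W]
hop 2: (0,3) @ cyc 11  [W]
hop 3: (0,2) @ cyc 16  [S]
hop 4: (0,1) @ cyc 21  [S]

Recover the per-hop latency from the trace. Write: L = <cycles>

L = 5

Between hops 0 and 1 the cycle counter advances 6 − 1 = 5.
That increment is L by definition: L = 5.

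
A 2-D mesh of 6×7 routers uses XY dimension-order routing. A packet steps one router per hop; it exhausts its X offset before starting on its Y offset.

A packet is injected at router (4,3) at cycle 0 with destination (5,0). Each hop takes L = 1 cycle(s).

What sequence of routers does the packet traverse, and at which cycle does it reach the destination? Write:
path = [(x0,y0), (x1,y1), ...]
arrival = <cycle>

path = [(4,3), (5,3), (5,2), (5,1), (5,0)]
arrival = 4

hop 0: (4,3) @ cyc 0
hop 1: (5,3) @ cyc 1  [E]
hop 2: (5,2) @ cyc 2  [S]
hop 3: (5,1) @ cyc 3  [S]
hop 4: (5,0) @ cyc 4  [S]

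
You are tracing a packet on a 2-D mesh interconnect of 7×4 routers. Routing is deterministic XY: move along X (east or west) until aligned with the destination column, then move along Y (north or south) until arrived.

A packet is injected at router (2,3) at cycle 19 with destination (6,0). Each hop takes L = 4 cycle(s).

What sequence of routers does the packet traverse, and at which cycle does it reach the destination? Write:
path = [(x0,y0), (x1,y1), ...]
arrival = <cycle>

#0 — 2,3 | c19
#1 — 3,3 | c23 | E
#2 — 4,3 | c27 | E
#3 — 5,3 | c31 | E
#4 — 6,3 | c35 | E
#5 — 6,2 | c39 | S
#6 — 6,1 | c43 | S
#7 — 6,0 | c47 | S

path = [(2,3), (3,3), (4,3), (5,3), (6,3), (6,2), (6,1), (6,0)]
arrival = 47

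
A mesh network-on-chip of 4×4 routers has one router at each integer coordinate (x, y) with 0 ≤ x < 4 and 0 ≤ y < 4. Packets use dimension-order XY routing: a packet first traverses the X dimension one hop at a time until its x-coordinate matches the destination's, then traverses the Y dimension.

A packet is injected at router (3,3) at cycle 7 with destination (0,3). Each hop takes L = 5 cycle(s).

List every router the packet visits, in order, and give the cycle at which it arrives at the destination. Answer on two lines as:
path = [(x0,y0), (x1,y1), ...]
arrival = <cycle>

path = [(3,3), (2,3), (1,3), (0,3)]
arrival = 22

#0 — 3,3 | c7
#1 — 2,3 | c12 | W
#2 — 1,3 | c17 | W
#3 — 0,3 | c22 | W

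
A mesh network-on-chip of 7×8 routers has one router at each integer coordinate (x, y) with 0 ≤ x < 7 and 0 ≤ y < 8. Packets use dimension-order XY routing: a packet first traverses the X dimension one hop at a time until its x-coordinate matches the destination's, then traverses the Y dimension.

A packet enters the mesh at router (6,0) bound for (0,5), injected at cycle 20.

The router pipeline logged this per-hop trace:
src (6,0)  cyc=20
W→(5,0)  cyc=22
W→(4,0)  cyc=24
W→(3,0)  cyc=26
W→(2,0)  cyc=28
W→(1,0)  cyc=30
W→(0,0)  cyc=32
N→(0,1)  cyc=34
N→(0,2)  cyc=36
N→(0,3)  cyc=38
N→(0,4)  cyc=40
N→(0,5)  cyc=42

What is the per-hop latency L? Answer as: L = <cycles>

Δcyc across hop 0→1: 22 − 20 = 2.
That increment is L by definition: L = 2.

L = 2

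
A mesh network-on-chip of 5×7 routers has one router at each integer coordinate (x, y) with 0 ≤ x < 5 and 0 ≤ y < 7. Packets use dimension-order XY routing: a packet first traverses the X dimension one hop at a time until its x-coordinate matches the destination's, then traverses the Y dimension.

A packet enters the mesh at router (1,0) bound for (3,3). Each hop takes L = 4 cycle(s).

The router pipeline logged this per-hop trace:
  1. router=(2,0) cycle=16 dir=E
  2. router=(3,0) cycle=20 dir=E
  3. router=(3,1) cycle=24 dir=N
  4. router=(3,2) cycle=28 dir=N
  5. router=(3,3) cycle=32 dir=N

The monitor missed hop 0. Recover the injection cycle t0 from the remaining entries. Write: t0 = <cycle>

cyc[1] = 16 and cyc[k] = t0 + k·L for every k.
Subtract one hop: t0 = 16 − 4 = 12.

t0 = 12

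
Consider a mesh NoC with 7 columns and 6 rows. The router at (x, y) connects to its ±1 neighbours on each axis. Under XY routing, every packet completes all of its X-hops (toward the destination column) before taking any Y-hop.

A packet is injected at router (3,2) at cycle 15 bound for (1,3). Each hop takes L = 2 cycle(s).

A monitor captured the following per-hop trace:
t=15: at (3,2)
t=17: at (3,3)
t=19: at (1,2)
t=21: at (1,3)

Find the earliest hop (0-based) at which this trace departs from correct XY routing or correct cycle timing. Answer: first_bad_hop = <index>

check 1→ d=(0,1) cyc+2: BAD: Y-move but x=3≠1

first_bad_hop = 1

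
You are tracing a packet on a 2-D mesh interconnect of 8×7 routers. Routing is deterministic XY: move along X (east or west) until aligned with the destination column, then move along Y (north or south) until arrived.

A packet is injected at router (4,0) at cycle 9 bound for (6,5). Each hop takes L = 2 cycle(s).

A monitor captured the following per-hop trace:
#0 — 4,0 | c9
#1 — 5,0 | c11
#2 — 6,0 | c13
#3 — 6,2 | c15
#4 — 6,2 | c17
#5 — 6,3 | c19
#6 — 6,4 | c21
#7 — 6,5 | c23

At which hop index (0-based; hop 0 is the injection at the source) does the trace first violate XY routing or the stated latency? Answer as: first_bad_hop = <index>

hop 1: step (+1,+0), +2 cyc — ok
hop 2: step (+1,+0), +2 cyc — ok
hop 3: step (+0,+2), +2 cyc — BAD: non-unit step

first_bad_hop = 3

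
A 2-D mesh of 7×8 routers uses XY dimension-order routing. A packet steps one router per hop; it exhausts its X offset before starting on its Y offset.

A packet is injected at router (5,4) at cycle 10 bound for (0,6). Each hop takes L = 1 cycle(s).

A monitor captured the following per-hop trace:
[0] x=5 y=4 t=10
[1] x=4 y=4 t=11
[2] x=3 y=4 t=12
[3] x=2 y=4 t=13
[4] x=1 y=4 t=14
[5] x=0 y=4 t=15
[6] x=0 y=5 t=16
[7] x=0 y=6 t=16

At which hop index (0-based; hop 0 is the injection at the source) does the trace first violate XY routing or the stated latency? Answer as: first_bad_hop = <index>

hop 1: step (-1,+0), +1 cyc — ok
hop 2: step (-1,+0), +1 cyc — ok
hop 3: step (-1,+0), +1 cyc — ok
hop 4: step (-1,+0), +1 cyc — ok
hop 5: step (-1,+0), +1 cyc — ok
hop 6: step (+0,+1), +1 cyc — ok
hop 7: step (+0,+1), +0 cyc — BAD: Δcyc=0≠L

first_bad_hop = 7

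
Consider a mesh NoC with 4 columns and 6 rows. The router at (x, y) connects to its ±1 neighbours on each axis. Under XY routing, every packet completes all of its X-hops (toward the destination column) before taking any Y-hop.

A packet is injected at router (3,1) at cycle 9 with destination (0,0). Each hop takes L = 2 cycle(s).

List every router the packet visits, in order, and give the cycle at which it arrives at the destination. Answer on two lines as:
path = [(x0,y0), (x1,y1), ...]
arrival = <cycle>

path = [(3,1), (2,1), (1,1), (0,1), (0,0)]
arrival = 17

[0] x=3 y=1 t=9
[1] x=2 y=1 t=11 →W
[2] x=1 y=1 t=13 →W
[3] x=0 y=1 t=15 →W
[4] x=0 y=0 t=17 →S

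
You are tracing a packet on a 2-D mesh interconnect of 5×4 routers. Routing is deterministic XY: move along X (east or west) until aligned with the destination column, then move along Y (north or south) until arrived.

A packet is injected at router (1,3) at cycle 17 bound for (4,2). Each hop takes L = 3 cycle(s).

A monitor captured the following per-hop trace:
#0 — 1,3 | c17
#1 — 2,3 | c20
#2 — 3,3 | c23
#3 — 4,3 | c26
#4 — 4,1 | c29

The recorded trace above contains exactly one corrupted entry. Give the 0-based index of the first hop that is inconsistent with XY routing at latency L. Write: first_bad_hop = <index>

first_bad_hop = 4

check 1→ d=(1,0) cyc+3: ok
check 2→ d=(1,0) cyc+3: ok
check 3→ d=(1,0) cyc+3: ok
check 4→ d=(0,-2) cyc+3: BAD: non-unit step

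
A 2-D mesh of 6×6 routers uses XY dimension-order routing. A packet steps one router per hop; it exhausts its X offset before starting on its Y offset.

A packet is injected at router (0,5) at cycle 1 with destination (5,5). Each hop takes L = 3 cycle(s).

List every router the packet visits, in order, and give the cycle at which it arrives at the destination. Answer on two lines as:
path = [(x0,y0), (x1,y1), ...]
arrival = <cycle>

[0] x=0 y=5 t=1
[1] x=1 y=5 t=4 →E
[2] x=2 y=5 t=7 →E
[3] x=3 y=5 t=10 →E
[4] x=4 y=5 t=13 →E
[5] x=5 y=5 t=16 →E

path = [(0,5), (1,5), (2,5), (3,5), (4,5), (5,5)]
arrival = 16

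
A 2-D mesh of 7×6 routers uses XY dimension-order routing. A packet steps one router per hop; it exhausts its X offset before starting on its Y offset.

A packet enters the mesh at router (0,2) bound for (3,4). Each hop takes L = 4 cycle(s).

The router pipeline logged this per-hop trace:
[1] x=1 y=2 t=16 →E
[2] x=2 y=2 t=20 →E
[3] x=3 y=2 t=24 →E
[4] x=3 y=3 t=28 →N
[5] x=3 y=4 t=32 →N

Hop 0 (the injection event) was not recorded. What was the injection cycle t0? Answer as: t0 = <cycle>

t0 = 12

cyc[1] = 16 and cyc[k] = t0 + k·L for every k.
t0 = cyc[1] − L = 16 − 4 = 12.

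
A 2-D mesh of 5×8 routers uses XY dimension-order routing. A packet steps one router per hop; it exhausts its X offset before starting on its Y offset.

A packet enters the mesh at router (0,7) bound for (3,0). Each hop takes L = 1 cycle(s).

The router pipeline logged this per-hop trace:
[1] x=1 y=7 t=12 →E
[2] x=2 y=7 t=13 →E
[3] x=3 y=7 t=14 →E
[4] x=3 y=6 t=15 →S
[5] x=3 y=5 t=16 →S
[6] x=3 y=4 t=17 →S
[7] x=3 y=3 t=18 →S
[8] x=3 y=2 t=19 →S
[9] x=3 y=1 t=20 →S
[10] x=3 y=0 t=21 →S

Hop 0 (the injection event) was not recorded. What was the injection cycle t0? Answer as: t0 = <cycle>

The first recorded entry is hop 1 at cycle 12.
Subtract one hop: t0 = 12 − 1 = 11.

t0 = 11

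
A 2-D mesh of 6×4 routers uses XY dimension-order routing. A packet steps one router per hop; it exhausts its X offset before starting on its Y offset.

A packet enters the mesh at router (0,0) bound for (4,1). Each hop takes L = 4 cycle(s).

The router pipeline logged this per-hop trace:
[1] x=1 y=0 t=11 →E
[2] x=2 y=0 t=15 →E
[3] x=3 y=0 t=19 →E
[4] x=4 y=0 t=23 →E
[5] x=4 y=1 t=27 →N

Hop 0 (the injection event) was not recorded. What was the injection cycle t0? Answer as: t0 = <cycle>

Hop 1 reached at cycle 11; hop k is at t0 + k·L.
So t0 = 11 − 1·4 = 7.

t0 = 7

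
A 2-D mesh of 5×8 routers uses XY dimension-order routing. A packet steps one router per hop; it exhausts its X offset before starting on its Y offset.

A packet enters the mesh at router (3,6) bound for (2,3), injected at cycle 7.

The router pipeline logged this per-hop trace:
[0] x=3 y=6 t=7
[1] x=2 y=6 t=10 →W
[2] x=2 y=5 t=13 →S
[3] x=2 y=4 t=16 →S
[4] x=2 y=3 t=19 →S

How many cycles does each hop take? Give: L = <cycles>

L = 3

Between hops 0 and 1 the cycle counter advances 10 − 7 = 3.
One hop costs L cycles, so L = 3.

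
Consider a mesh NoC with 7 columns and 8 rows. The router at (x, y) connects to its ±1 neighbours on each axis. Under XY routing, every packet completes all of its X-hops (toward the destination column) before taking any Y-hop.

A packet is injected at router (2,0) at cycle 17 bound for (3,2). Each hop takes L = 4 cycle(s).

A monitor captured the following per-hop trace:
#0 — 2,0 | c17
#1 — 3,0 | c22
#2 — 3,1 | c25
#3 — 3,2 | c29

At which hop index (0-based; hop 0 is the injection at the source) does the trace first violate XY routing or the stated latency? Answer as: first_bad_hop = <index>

  1: Δx=+1 Δy=+0 Δt=5 [BAD: Δcyc=5≠L]

first_bad_hop = 1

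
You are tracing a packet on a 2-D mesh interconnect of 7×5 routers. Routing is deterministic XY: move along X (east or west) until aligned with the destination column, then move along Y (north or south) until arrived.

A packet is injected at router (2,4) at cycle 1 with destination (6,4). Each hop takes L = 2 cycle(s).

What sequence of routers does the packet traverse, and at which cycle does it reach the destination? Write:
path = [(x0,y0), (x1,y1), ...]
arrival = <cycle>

src (2,4)  cyc=1
E→(3,4)  cyc=3
E→(4,4)  cyc=5
E→(5,4)  cyc=7
E→(6,4)  cyc=9

path = [(2,4), (3,4), (4,4), (5,4), (6,4)]
arrival = 9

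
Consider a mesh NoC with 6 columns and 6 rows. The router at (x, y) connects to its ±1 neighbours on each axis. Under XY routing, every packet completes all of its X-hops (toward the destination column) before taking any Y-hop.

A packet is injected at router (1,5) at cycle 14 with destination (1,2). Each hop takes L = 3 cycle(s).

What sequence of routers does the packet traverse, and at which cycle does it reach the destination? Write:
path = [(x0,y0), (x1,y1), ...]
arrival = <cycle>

path = [(1,5), (1,4), (1,3), (1,2)]
arrival = 23

  0. router=(1,5) cycle=14 (inject)
  1. router=(1,4) cycle=17 dir=S
  2. router=(1,3) cycle=20 dir=S
  3. router=(1,2) cycle=23 dir=S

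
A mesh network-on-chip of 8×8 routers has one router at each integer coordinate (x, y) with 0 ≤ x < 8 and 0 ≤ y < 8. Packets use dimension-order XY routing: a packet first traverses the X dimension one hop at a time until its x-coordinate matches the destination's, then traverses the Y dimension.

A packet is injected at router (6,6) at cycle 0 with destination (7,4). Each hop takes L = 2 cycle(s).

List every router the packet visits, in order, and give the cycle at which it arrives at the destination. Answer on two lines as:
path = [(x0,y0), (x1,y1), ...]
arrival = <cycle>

path = [(6,6), (7,6), (7,5), (7,4)]
arrival = 6

t=0: at (6,6)
t=2: at (7,6) after E
t=4: at (7,5) after S
t=6: at (7,4) after S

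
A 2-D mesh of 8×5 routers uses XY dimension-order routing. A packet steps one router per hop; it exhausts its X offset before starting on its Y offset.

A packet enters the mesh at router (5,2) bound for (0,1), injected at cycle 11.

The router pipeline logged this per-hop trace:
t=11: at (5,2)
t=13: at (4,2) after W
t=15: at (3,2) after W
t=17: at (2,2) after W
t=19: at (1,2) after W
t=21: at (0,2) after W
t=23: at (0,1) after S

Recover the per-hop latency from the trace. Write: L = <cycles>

L = 2

Between hops 0 and 1 the cycle counter advances 13 − 11 = 2.
One hop costs L cycles, so L = 2.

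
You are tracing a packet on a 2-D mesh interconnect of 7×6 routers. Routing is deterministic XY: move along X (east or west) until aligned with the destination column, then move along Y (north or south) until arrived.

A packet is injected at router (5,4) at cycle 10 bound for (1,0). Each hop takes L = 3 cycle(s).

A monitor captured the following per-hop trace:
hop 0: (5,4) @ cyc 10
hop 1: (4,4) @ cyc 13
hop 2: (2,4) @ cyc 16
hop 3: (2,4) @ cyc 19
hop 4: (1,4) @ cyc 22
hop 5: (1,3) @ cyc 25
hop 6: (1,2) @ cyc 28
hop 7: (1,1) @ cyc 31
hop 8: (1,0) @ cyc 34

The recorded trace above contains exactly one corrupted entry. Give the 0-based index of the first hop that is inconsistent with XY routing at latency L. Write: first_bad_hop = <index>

first_bad_hop = 2

check 1→ d=(-1,0) cyc+3: ok
check 2→ d=(-2,0) cyc+3: BAD: non-unit step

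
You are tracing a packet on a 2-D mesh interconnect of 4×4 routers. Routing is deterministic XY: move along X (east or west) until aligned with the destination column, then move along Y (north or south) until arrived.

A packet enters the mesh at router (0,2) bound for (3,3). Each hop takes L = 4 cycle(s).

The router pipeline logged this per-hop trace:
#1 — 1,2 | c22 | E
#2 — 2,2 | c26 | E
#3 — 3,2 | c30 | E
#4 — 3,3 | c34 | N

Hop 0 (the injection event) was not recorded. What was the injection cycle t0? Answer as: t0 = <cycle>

The first recorded entry is hop 1 at cycle 22.
t0 = cyc[1] − L = 22 − 4 = 18.

t0 = 18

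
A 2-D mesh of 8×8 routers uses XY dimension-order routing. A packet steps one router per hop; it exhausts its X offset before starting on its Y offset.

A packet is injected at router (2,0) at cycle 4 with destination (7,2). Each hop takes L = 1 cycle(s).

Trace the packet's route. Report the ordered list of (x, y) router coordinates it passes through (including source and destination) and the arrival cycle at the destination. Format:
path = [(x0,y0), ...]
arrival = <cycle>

#0 — 2,0 | c4
#1 — 3,0 | c5 | E
#2 — 4,0 | c6 | E
#3 — 5,0 | c7 | E
#4 — 6,0 | c8 | E
#5 — 7,0 | c9 | E
#6 — 7,1 | c10 | N
#7 — 7,2 | c11 | N

path = [(2,0), (3,0), (4,0), (5,0), (6,0), (7,0), (7,1), (7,2)]
arrival = 11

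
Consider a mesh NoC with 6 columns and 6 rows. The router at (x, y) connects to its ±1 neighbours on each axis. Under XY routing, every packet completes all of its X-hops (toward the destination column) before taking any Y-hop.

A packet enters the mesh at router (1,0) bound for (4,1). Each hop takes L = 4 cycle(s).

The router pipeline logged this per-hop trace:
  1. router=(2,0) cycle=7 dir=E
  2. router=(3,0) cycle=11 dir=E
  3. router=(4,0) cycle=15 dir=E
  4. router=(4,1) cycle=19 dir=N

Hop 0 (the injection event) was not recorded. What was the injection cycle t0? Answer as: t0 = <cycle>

t0 = 3

cyc[1] = 7 and cyc[k] = t0 + k·L for every k.
Therefore t0 = 7 − L = 3.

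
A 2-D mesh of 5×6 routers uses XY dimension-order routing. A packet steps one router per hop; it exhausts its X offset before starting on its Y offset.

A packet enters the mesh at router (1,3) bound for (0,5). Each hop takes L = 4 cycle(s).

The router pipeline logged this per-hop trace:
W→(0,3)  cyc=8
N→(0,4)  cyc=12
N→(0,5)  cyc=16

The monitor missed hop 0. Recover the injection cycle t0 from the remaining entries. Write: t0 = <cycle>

t0 = 4

The first recorded entry is hop 1 at cycle 8.
t0 = cyc[1] − L = 8 − 4 = 4.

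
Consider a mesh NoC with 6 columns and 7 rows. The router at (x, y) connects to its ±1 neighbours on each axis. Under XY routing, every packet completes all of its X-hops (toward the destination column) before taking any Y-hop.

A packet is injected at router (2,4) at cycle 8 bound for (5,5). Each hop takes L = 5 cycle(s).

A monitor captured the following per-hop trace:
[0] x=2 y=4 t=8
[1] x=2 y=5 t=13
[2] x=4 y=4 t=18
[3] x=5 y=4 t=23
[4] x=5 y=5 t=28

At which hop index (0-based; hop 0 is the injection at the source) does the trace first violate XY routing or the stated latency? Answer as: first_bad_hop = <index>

first_bad_hop = 1

[1] (+0,+1) / 5c ⇒ BAD: Y-move but x=2≠5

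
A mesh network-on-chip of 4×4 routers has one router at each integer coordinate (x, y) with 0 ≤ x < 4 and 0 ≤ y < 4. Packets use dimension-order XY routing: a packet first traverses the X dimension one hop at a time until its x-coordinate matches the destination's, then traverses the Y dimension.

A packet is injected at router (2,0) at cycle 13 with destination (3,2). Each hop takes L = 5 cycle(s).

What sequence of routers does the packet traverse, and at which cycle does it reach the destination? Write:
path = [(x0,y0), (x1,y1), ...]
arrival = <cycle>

path = [(2,0), (3,0), (3,1), (3,2)]
arrival = 28

src (2,0)  cyc=13
E→(3,0)  cyc=18
N→(3,1)  cyc=23
N→(3,2)  cyc=28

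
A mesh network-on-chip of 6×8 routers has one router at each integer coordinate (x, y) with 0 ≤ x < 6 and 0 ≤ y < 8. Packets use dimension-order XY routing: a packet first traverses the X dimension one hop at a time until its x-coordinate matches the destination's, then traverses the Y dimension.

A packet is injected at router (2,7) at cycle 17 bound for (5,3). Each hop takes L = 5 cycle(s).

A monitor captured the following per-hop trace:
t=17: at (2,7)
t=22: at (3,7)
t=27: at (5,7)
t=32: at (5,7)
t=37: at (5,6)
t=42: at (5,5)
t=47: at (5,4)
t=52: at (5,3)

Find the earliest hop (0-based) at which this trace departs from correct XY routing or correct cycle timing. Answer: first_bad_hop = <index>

  1: Δx=+1 Δy=+0 Δt=5 [ok]
  2: Δx=+2 Δy=+0 Δt=5 [BAD: non-unit step]

first_bad_hop = 2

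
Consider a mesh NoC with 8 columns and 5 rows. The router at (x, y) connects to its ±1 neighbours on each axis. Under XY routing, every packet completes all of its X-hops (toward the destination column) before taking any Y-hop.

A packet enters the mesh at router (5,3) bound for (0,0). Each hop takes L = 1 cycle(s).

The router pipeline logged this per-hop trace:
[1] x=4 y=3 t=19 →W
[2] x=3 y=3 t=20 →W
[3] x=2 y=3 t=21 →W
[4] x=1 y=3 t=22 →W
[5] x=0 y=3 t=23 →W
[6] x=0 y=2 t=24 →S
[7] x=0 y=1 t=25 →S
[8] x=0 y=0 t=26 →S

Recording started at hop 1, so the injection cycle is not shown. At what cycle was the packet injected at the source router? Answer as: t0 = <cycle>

t0 = 18

The first recorded entry is hop 1 at cycle 19.
So t0 = 19 − 1·1 = 18.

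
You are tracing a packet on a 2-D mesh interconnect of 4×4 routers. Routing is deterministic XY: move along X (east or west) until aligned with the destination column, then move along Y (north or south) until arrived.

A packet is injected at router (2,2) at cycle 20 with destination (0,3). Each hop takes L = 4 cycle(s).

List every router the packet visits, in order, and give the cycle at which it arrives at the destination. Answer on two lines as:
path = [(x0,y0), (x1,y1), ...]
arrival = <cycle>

path = [(2,2), (1,2), (0,2), (0,3)]
arrival = 32

t=20: at (2,2)
t=24: at (1,2) after W
t=28: at (0,2) after W
t=32: at (0,3) after N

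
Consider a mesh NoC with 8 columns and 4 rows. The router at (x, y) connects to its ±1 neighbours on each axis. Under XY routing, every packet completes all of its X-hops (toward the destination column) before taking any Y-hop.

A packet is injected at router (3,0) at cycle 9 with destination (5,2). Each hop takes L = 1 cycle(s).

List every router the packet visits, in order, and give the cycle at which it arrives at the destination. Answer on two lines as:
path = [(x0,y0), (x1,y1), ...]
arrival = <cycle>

path = [(3,0), (4,0), (5,0), (5,1), (5,2)]
arrival = 13

#0 — 3,0 | c9
#1 — 4,0 | c10 | E
#2 — 5,0 | c11 | E
#3 — 5,1 | c12 | N
#4 — 5,2 | c13 | N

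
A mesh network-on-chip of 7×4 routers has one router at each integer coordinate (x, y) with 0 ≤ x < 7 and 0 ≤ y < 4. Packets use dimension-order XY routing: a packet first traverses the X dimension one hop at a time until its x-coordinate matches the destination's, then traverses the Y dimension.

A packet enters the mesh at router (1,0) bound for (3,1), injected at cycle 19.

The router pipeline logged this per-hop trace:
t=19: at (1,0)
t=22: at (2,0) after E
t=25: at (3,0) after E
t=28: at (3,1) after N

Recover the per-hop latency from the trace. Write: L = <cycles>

Δcyc across hop 0→1: 22 − 19 = 3.
Per-hop latency L = Δcyc = 3.

L = 3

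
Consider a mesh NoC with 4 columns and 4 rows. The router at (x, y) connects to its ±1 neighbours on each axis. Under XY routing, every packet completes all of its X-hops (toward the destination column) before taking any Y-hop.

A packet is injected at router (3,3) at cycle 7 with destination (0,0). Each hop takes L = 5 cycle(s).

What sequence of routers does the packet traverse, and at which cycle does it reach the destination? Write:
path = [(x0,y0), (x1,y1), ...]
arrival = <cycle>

  0. router=(3,3) cycle=7 (inject)
  1. router=(2,3) cycle=12 dir=W
  2. router=(1,3) cycle=17 dir=W
  3. router=(0,3) cycle=22 dir=W
  4. router=(0,2) cycle=27 dir=S
  5. router=(0,1) cycle=32 dir=S
  6. router=(0,0) cycle=37 dir=S

path = [(3,3), (2,3), (1,3), (0,3), (0,2), (0,1), (0,0)]
arrival = 37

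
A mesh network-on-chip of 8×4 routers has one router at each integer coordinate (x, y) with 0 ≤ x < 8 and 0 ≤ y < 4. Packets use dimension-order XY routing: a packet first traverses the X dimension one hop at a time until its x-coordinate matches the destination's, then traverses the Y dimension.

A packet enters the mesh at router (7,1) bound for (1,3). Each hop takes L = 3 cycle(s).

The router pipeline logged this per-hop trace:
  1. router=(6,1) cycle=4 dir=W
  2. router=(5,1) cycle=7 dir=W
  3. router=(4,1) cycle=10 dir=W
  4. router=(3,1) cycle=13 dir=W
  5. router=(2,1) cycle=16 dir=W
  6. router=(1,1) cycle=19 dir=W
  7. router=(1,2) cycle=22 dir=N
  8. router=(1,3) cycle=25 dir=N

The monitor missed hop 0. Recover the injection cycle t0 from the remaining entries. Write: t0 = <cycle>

t0 = 1

The first recorded entry is hop 1 at cycle 4.
Subtract one hop: t0 = 4 − 3 = 1.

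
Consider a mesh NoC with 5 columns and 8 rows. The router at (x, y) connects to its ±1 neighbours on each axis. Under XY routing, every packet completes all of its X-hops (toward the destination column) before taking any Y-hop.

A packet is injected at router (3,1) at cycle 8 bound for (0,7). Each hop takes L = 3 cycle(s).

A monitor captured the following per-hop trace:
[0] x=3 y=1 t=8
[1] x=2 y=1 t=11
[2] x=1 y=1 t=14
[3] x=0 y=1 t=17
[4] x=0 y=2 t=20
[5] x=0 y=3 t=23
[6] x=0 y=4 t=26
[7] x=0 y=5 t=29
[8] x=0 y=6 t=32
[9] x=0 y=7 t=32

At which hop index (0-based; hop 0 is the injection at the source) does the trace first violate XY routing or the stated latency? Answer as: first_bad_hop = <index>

check 1→ d=(-1,0) cyc+3: ok
check 2→ d=(-1,0) cyc+3: ok
check 3→ d=(-1,0) cyc+3: ok
check 4→ d=(0,1) cyc+3: ok
check 5→ d=(0,1) cyc+3: ok
check 6→ d=(0,1) cyc+3: ok
check 7→ d=(0,1) cyc+3: ok
check 8→ d=(0,1) cyc+3: ok
check 9→ d=(0,1) cyc+0: BAD: Δcyc=0≠L

first_bad_hop = 9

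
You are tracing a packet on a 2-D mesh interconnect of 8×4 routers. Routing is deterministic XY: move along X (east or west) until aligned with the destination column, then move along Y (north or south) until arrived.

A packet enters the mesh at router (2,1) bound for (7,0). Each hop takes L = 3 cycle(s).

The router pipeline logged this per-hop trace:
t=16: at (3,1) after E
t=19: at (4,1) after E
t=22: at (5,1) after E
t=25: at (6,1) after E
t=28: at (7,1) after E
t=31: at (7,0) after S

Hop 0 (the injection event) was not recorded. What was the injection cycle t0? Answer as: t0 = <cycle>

t0 = 13

Hop 1 reached at cycle 16; hop k is at t0 + k·L.
t0 = cyc[1] − L = 16 − 3 = 13.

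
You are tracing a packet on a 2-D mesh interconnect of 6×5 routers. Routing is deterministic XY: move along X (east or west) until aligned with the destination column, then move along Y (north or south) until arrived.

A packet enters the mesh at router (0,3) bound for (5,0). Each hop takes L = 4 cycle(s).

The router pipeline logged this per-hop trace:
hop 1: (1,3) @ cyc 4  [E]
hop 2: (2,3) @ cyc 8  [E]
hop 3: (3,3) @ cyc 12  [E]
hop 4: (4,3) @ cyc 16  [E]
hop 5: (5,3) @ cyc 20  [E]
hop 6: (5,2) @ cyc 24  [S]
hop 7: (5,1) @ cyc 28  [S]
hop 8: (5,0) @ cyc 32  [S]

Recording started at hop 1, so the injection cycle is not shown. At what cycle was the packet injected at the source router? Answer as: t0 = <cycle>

t0 = 0

The first recorded entry is hop 1 at cycle 4.
t0 = cyc[1] − L = 4 − 4 = 0.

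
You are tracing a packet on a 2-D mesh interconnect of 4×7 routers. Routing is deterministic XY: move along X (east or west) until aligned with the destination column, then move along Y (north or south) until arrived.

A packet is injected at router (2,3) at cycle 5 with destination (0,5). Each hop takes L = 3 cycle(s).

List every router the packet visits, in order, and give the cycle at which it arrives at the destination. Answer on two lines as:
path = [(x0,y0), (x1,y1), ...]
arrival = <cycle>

path = [(2,3), (1,3), (0,3), (0,4), (0,5)]
arrival = 17

  0. router=(2,3) cycle=5 (inject)
  1. router=(1,3) cycle=8 dir=W
  2. router=(0,3) cycle=11 dir=W
  3. router=(0,4) cycle=14 dir=N
  4. router=(0,5) cycle=17 dir=N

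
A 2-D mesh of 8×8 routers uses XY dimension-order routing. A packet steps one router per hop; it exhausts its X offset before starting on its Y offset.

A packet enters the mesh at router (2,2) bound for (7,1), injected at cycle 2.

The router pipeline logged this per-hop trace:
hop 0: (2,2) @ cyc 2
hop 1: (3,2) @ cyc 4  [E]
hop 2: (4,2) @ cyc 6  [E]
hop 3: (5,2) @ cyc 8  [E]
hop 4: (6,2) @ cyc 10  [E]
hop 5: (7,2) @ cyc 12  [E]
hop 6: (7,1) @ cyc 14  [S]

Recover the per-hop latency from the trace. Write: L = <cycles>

cyc[1] − cyc[0] = 4 − 2 = 2.
One hop costs L cycles, so L = 2.

L = 2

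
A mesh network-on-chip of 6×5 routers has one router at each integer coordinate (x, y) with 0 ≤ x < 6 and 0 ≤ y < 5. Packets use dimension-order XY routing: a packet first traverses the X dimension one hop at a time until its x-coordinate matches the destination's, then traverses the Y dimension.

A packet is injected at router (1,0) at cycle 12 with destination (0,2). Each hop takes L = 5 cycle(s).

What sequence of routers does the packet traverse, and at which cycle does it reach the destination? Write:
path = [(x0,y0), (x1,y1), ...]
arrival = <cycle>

path = [(1,0), (0,0), (0,1), (0,2)]
arrival = 27

  0. router=(1,0) cycle=12 (inject)
  1. router=(0,0) cycle=17 dir=W
  2. router=(0,1) cycle=22 dir=N
  3. router=(0,2) cycle=27 dir=N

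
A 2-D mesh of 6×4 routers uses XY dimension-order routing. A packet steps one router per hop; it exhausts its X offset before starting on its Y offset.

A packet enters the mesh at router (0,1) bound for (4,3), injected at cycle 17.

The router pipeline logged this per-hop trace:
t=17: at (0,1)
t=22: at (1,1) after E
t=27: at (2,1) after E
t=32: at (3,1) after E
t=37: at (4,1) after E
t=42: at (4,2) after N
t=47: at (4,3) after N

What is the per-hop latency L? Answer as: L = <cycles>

L = 5

From hop 0 (17) to hop 1 (22): +5 cycles.
Each hop adds L, hence L = 5.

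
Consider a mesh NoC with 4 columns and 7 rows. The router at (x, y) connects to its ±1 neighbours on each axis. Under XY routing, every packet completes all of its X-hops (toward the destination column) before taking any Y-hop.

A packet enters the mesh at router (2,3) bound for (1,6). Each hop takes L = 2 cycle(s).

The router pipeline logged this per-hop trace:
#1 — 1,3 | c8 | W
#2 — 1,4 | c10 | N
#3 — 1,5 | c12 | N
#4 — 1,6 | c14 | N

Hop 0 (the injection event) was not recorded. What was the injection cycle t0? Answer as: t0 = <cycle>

t0 = 6

The first recorded entry is hop 1 at cycle 8.
Subtract one hop: t0 = 8 − 2 = 6.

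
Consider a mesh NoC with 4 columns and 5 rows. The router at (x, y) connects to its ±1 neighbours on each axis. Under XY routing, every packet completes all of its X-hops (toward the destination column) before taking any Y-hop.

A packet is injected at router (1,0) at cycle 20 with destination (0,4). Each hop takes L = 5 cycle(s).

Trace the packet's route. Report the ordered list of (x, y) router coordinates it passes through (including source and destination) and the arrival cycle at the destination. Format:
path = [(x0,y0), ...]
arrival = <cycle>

path = [(1,0), (0,0), (0,1), (0,2), (0,3), (0,4)]
arrival = 45

t=20: at (1,0)
t=25: at (0,0) after W
t=30: at (0,1) after N
t=35: at (0,2) after N
t=40: at (0,3) after N
t=45: at (0,4) after N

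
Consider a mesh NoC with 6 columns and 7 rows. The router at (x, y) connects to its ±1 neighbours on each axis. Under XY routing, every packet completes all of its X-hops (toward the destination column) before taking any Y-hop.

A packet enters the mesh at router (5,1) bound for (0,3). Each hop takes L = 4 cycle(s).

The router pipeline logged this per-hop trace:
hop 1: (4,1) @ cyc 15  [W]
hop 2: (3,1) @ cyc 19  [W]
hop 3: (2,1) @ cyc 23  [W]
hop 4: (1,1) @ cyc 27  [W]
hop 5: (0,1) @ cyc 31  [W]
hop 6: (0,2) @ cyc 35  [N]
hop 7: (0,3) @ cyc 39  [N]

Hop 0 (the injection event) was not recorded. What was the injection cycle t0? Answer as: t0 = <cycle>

t0 = 11

Hop 1 reached at cycle 15; hop k is at t0 + k·L.
t0 = cyc[1] − L = 15 − 4 = 11.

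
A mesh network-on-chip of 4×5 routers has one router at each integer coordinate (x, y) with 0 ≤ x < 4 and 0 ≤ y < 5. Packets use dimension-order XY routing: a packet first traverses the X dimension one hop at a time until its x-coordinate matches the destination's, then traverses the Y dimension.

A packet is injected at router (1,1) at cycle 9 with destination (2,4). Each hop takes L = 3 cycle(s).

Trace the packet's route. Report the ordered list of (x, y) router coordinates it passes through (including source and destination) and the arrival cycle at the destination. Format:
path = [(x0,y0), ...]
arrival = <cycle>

#0 — 1,1 | c9
#1 — 2,1 | c12 | E
#2 — 2,2 | c15 | N
#3 — 2,3 | c18 | N
#4 — 2,4 | c21 | N

path = [(1,1), (2,1), (2,2), (2,3), (2,4)]
arrival = 21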